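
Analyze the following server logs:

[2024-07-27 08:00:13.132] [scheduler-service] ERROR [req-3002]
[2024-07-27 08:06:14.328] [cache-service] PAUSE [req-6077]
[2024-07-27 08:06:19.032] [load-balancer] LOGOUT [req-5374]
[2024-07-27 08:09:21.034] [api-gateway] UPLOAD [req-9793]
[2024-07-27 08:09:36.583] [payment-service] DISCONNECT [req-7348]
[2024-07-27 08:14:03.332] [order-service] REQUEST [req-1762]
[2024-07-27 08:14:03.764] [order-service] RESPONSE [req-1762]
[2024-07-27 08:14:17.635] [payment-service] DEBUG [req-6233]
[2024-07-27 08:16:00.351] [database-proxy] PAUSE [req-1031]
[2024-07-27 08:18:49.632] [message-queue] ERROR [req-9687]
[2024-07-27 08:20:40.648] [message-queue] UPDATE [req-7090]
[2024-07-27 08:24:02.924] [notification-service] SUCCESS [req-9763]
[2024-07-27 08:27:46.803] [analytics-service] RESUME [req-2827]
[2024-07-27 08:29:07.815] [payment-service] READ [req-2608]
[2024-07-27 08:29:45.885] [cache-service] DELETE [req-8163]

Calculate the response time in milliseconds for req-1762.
432

To calculate latency:

1. Find REQUEST with id req-1762: 2024-07-27 08:14:03.332
2. Find RESPONSE with id req-1762: 2024-07-27 08:14:03.764
3. Latency: 2024-07-27 08:14:03.764 - 2024-07-27 08:14:03.332 = 432ms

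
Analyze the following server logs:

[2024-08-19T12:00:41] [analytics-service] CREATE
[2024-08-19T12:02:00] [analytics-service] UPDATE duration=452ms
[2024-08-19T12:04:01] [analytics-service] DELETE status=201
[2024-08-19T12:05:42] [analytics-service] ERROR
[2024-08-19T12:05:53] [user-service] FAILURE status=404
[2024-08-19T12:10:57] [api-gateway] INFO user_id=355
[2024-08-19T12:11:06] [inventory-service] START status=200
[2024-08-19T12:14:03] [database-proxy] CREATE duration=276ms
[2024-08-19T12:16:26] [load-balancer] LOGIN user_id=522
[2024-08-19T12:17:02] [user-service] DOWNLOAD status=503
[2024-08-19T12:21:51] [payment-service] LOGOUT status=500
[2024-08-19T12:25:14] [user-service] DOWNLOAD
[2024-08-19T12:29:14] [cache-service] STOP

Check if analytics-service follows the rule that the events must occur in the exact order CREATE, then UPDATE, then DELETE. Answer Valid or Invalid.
Valid

To validate ordering:

1. Required order: CREATE → UPDATE → DELETE
2. Rule: the events must occur in the exact order CREATE, then UPDATE, then DELETE
3. Check actual order of events for analytics-service
4. Result: Valid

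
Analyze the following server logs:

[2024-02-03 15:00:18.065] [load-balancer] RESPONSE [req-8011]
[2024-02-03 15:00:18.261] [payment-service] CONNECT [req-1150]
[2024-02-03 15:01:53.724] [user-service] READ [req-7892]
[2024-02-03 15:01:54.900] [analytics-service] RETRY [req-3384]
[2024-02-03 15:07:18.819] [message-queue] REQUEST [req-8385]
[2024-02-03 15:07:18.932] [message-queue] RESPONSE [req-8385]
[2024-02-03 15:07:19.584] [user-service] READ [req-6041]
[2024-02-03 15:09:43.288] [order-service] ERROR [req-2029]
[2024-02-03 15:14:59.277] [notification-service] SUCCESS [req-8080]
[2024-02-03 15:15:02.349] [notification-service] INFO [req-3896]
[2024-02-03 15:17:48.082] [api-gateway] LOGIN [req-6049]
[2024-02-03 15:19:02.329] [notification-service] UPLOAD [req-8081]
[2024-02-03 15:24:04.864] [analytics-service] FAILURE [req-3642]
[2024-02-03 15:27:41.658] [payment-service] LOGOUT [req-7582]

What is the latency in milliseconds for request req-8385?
113

To calculate latency:

1. Find REQUEST with id req-8385: 2024-02-03 15:07:18.819
2. Find RESPONSE with id req-8385: 2024-02-03 15:07:18.932
3. Latency: 2024-02-03 15:07:18.932 - 2024-02-03 15:07:18.819 = 113ms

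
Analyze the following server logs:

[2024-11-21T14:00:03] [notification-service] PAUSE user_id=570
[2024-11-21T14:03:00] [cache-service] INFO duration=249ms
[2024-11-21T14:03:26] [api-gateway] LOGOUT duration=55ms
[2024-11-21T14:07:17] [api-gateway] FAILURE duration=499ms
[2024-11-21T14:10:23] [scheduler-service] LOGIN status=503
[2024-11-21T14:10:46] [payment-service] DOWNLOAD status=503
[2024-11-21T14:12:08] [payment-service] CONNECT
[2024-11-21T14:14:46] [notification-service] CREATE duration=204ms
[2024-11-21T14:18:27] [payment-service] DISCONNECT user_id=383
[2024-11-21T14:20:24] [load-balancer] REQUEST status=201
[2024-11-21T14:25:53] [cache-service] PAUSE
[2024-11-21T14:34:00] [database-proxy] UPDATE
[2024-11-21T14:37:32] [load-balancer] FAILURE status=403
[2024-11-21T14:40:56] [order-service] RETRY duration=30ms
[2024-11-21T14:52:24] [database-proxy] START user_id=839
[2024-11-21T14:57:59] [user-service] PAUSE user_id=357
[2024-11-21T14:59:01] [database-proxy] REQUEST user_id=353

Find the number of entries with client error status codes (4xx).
1

To find matching entries:

1. Pattern to match: client error status codes (4xx)
2. Scan each log entry for the pattern
3. Count matches: 1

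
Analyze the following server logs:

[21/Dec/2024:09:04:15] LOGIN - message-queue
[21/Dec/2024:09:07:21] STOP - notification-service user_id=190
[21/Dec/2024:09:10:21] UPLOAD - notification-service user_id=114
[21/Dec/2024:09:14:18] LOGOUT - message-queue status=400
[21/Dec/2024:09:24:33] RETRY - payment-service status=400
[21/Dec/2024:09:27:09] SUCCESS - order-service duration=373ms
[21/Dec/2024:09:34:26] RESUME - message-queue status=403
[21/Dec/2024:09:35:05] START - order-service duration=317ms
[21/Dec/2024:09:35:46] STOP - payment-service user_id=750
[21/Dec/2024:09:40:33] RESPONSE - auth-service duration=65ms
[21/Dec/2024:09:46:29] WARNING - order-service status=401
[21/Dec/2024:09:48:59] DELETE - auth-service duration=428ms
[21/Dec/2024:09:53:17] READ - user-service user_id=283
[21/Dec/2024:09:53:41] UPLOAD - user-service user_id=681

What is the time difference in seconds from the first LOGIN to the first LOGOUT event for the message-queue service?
603

To find the time between events:

1. Locate the first LOGIN event for message-queue: 21/Dec/2024:09:04:15
2. Locate the first LOGOUT event for message-queue: 21/Dec/2024:09:14:18
3. Calculate the difference: 21/Dec/2024:09:14:18 - 21/Dec/2024:09:04:15 = 603 seconds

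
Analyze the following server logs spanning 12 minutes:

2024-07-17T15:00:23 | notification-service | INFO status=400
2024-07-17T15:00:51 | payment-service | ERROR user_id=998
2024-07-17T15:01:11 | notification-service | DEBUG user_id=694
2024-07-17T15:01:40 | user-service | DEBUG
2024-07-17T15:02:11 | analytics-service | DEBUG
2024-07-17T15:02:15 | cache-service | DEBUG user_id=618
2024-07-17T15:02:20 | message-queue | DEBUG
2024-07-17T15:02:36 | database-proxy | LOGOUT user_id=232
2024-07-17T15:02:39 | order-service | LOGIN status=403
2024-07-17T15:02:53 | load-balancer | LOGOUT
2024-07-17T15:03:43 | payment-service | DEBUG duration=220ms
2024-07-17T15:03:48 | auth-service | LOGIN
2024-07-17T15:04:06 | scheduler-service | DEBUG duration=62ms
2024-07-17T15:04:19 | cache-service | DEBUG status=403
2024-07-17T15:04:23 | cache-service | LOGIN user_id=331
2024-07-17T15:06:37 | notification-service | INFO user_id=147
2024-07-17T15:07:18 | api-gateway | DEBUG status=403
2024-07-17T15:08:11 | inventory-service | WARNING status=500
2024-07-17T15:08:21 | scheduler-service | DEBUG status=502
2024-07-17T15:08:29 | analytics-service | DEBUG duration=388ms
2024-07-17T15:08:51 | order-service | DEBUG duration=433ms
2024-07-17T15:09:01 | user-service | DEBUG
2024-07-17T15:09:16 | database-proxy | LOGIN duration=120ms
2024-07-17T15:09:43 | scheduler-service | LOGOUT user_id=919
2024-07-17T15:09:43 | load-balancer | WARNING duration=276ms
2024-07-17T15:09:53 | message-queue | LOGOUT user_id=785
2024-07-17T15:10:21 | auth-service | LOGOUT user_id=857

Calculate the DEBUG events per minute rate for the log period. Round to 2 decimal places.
1.08

To calculate the rate:

1. Count total DEBUG events: 13
2. Total time period: 12 minutes
3. Rate = 13 / 12 = 1.08 events per minute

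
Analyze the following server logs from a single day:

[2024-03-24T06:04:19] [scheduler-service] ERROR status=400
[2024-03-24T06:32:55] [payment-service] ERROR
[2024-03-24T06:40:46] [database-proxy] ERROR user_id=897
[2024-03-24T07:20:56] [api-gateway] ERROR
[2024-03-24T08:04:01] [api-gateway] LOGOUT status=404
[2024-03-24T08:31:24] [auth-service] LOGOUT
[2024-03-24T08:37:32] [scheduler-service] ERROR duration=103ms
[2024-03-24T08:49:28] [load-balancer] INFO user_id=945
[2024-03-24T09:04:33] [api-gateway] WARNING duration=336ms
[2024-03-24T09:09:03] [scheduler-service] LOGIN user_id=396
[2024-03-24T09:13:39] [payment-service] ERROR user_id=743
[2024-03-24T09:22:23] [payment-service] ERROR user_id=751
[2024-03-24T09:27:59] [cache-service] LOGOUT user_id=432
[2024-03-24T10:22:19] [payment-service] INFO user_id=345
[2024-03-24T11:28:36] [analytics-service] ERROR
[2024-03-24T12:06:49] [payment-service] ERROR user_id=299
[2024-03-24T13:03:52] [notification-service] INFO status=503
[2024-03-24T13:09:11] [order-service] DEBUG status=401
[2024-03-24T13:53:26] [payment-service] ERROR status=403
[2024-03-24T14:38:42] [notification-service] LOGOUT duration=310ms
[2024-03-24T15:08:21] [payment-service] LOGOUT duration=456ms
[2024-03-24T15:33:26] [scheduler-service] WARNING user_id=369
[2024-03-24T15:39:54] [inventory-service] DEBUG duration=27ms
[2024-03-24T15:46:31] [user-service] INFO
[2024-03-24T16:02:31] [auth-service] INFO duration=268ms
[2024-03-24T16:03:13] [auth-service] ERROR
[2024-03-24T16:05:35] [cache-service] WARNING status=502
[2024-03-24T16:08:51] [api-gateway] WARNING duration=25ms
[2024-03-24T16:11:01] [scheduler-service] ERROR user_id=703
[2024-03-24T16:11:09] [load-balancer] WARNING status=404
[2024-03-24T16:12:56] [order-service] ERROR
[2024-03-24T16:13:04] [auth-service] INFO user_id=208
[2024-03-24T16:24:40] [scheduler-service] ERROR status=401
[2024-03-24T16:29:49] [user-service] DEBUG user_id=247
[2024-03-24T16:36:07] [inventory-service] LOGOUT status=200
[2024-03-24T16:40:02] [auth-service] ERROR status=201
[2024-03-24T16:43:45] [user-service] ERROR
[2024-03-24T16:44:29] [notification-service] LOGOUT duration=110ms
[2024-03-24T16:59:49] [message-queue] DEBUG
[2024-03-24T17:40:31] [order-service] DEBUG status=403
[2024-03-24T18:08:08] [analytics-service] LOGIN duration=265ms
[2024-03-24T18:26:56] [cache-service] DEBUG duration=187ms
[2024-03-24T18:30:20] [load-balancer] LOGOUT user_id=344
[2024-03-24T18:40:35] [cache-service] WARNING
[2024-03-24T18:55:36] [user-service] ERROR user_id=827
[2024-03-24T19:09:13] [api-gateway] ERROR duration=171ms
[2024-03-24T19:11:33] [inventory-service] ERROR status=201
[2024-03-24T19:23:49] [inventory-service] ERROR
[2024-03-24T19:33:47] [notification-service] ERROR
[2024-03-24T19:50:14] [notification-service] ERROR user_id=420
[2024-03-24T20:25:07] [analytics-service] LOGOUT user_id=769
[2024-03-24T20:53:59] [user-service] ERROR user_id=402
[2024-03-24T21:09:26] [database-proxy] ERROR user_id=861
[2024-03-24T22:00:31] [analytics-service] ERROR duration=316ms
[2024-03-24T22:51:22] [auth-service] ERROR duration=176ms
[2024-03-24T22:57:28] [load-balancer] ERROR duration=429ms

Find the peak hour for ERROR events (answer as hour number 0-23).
16

To find the peak hour:

1. Group all ERROR events by hour
2. Count events in each hour
3. Find hour with maximum count
4. Peak hour: 16 (with 6 events)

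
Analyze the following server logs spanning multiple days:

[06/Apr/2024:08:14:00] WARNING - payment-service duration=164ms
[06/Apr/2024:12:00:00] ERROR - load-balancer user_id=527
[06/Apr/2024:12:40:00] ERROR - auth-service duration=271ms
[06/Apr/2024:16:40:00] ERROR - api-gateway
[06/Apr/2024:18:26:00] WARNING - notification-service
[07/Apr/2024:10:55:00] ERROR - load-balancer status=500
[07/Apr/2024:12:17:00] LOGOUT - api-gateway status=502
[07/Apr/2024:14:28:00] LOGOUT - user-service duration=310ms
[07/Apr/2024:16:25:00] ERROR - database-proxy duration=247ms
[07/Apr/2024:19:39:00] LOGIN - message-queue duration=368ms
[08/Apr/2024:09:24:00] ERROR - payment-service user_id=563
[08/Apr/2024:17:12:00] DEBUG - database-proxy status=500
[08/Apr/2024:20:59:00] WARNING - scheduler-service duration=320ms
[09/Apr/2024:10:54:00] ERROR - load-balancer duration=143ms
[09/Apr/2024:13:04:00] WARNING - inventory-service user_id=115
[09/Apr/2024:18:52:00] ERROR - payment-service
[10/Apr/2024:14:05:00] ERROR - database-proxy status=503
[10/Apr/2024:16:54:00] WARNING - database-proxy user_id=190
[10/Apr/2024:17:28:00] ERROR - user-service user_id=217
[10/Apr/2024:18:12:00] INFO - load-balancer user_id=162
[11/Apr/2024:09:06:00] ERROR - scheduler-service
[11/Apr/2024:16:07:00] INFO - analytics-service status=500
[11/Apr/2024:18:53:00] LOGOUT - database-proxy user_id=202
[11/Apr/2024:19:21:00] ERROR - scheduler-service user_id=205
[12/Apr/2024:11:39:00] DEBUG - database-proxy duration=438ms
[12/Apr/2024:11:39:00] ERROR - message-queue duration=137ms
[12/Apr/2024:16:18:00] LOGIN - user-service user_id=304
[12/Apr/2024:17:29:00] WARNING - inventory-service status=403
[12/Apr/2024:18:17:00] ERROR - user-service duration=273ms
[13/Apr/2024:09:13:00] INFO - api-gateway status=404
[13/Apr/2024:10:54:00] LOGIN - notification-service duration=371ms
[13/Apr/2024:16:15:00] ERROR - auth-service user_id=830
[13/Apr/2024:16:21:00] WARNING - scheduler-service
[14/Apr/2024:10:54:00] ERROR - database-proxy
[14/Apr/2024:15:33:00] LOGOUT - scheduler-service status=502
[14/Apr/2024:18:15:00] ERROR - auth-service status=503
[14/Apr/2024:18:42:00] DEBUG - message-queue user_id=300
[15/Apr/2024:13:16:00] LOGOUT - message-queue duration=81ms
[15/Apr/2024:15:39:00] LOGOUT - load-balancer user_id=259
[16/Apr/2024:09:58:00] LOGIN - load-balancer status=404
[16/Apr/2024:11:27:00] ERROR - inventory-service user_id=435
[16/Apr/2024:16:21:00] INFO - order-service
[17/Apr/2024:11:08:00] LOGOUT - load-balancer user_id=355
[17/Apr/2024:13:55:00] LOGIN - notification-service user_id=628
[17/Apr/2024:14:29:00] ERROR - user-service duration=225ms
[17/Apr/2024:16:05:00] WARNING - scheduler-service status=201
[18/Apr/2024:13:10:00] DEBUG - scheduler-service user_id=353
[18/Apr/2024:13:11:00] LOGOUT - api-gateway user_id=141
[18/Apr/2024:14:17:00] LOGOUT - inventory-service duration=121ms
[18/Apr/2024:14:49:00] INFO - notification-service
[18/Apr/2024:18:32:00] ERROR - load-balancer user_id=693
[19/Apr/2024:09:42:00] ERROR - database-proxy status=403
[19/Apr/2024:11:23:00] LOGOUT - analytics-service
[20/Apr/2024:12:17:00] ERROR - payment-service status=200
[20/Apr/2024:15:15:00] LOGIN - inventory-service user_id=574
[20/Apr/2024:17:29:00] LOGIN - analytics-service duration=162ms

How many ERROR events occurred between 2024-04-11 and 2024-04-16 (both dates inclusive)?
8

To filter by date range:

1. Date range: 2024-04-11 through 2024-04-16, both dates inclusive
2. Filter for ERROR events whose date falls in this range
3. Count matching events: 8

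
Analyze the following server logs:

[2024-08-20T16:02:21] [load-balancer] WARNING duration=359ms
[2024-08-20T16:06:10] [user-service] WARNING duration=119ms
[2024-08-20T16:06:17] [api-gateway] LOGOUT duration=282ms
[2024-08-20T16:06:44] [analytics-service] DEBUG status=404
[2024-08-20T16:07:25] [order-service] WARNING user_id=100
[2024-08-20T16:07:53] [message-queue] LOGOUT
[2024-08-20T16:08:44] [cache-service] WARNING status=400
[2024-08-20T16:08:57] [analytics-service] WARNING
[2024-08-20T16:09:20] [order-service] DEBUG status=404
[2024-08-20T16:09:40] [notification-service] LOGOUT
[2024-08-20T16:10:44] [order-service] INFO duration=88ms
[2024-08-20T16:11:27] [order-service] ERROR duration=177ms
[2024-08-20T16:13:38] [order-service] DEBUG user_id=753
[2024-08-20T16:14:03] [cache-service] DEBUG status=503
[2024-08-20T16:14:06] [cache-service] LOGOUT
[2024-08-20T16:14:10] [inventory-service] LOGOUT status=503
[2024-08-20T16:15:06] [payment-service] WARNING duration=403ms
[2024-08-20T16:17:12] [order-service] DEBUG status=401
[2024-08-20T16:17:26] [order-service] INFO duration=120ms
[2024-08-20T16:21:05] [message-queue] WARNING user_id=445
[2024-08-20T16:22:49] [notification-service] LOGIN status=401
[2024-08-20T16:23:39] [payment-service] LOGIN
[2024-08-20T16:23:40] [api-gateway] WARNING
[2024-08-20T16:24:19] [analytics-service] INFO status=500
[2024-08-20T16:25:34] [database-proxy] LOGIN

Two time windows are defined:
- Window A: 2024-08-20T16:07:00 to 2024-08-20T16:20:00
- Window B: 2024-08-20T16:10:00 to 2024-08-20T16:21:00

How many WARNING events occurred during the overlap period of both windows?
1

To find overlap events:

1. Window A: 2024-08-20T16:07:00 to 2024-08-20T16:20:00
2. Window B: 2024-08-20T16:10:00 to 2024-08-20T16:21:00
3. Overlap period: 2024-08-20T16:10:00 to 2024-08-20T16:20:00
4. Count WARNING events in overlap: 1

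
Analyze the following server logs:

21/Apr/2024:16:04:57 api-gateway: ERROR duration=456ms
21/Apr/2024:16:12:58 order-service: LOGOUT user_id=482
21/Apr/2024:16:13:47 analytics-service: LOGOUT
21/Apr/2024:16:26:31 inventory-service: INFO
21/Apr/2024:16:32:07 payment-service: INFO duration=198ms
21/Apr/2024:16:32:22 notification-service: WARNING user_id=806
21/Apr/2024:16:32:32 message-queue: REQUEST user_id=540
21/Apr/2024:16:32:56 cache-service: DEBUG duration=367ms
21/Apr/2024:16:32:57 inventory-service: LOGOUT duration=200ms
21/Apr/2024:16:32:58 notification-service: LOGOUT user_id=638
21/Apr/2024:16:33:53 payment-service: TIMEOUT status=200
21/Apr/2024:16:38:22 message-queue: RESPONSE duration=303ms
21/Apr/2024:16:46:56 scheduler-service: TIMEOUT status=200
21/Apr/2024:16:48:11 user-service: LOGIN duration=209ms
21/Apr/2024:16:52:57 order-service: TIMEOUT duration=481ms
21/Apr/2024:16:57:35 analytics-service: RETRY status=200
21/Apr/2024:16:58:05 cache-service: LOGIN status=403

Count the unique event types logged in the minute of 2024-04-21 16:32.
5

To count unique event types:

1. Filter events in the minute starting at 2024-04-21 16:32
2. Extract event types from matching entries
3. Count unique types: 5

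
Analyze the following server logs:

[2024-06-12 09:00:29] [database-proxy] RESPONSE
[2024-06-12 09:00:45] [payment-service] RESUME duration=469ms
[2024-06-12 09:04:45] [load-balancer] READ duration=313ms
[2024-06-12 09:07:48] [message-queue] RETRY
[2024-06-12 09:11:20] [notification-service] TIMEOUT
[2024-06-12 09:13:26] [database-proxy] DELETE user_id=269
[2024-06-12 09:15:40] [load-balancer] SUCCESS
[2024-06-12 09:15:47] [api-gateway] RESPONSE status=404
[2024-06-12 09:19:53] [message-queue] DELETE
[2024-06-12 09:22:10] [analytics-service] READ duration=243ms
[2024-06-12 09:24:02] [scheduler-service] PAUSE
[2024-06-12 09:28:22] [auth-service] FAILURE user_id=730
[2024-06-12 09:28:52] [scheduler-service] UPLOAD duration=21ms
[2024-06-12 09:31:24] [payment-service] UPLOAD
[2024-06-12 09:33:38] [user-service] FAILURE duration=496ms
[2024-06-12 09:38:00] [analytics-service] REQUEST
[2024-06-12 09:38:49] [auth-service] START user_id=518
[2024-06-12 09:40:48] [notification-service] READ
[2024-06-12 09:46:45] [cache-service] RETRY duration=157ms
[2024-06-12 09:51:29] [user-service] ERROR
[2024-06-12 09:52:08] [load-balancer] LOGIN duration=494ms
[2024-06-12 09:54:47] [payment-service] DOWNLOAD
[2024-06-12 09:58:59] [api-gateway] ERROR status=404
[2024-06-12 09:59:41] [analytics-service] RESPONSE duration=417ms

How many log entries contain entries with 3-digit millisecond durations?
7

To find matching entries:

1. Pattern to match: entries with 3-digit millisecond durations
2. Scan each log entry for the pattern
3. Count matches: 7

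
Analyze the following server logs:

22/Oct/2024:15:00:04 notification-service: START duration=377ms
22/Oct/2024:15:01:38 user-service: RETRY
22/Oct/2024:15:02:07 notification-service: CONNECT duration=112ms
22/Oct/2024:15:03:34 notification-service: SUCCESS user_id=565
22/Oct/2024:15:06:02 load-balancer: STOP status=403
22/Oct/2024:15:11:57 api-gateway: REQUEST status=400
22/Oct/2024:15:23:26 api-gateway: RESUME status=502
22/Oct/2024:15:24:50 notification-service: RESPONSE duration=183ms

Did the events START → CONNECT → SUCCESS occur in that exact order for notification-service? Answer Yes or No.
Yes

To verify sequence order:

1. Find all events in sequence START → CONNECT → SUCCESS for notification-service
2. Extract their timestamps
3. Check if timestamps are in ascending order
4. Result: Yes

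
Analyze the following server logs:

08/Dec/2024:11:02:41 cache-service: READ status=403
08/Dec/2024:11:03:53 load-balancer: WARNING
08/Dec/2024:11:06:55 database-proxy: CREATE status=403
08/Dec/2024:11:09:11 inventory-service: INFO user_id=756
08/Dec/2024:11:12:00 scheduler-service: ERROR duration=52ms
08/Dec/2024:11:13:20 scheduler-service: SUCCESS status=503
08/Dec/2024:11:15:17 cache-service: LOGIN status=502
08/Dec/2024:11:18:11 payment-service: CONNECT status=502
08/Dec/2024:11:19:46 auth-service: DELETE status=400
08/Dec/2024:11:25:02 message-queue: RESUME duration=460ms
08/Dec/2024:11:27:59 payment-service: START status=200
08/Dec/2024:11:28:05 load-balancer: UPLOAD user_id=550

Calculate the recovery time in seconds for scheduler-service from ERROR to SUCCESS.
80

To calculate recovery time:

1. Find ERROR event for scheduler-service: 08/Dec/2024:11:12:00
2. Find next SUCCESS event for scheduler-service: 08/Dec/2024:11:13:20
3. Recovery time: 08/Dec/2024:11:13:20 - 08/Dec/2024:11:12:00 = 80 seconds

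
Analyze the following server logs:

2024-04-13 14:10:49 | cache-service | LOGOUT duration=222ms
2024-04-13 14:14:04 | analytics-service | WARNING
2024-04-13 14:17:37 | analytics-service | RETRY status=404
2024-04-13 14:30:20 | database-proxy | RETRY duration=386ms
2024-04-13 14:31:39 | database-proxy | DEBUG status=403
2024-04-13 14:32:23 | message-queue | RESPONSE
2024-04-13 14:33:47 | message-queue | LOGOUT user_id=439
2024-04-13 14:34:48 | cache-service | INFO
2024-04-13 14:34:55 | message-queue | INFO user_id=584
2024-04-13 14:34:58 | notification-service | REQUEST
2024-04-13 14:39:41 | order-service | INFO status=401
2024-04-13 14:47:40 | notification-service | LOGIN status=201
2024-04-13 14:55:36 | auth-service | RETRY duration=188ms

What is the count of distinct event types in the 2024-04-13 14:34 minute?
2

To count unique event types:

1. Filter events in the minute starting at 2024-04-13 14:34
2. Extract event types from matching entries
3. Count unique types: 2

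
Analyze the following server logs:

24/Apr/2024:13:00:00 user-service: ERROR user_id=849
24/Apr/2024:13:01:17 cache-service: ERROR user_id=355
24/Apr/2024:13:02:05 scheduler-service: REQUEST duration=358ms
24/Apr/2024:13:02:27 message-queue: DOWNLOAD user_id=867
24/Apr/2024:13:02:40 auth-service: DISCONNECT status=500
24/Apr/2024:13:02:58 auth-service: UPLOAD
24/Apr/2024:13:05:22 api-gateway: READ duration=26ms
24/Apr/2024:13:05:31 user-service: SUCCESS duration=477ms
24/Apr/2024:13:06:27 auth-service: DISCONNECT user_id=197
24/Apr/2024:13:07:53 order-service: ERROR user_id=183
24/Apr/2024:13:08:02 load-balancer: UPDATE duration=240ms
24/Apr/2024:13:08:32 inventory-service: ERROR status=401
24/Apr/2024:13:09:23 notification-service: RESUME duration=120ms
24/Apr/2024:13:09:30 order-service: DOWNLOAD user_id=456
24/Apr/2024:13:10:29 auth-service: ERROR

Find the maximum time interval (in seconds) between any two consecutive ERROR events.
396

To find the longest gap:

1. Extract all ERROR events in chronological order
2. Calculate time differences between consecutive events
3. Find the maximum difference
4. Longest gap: 396 seconds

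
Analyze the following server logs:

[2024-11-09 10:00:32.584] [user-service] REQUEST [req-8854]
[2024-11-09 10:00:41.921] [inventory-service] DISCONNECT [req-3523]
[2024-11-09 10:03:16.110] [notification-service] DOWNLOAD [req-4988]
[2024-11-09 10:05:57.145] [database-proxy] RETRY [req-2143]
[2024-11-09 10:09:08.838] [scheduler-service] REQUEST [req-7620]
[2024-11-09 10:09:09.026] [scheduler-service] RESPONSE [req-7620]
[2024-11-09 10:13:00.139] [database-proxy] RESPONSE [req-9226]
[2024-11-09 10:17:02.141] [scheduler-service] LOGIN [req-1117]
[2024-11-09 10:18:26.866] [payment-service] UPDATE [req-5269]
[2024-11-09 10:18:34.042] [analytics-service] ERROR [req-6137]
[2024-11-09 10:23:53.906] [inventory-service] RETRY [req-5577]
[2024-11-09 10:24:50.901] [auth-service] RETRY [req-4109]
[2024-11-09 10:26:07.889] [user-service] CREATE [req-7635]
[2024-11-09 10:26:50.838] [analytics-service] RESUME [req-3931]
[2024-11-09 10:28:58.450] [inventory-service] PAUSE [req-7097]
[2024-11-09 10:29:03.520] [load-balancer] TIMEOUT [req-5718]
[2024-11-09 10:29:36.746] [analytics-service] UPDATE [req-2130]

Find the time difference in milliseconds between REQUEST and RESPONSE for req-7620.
188

To calculate latency:

1. Find REQUEST with id req-7620: 2024-11-09 10:09:08.838
2. Find RESPONSE with id req-7620: 2024-11-09 10:09:09.026
3. Latency: 2024-11-09 10:09:09.026 - 2024-11-09 10:09:08.838 = 188ms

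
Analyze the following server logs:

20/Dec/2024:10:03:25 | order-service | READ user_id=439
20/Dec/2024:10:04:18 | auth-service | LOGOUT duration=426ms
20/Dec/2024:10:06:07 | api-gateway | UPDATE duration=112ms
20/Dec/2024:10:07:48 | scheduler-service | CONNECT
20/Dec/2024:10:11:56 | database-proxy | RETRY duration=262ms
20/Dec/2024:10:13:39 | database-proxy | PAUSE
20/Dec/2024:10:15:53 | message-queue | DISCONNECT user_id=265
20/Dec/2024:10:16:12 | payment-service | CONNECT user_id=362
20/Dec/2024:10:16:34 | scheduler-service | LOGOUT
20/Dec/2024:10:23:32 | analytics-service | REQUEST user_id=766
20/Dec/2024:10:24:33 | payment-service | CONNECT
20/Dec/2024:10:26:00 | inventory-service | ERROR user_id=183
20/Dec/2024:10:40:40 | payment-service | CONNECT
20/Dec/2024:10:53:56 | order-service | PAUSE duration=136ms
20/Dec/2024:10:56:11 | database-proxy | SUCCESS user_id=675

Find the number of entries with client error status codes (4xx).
0

To find matching entries:

1. Pattern to match: client error status codes (4xx)
2. Scan each log entry for the pattern
3. Count matches: 0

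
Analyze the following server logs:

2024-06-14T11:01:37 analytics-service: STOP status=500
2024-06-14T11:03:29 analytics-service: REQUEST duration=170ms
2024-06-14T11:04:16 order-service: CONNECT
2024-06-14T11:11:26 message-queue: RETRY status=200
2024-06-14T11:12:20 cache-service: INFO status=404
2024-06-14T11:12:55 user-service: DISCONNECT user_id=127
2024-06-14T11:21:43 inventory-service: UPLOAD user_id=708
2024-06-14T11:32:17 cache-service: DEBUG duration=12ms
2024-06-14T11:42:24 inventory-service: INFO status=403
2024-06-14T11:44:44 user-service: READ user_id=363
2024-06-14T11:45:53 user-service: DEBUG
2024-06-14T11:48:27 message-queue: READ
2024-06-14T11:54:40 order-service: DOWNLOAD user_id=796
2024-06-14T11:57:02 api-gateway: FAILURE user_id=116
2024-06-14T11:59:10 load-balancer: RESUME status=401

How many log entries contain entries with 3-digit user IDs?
5

To find matching entries:

1. Pattern to match: entries with 3-digit user IDs
2. Scan each log entry for the pattern
3. Count matches: 5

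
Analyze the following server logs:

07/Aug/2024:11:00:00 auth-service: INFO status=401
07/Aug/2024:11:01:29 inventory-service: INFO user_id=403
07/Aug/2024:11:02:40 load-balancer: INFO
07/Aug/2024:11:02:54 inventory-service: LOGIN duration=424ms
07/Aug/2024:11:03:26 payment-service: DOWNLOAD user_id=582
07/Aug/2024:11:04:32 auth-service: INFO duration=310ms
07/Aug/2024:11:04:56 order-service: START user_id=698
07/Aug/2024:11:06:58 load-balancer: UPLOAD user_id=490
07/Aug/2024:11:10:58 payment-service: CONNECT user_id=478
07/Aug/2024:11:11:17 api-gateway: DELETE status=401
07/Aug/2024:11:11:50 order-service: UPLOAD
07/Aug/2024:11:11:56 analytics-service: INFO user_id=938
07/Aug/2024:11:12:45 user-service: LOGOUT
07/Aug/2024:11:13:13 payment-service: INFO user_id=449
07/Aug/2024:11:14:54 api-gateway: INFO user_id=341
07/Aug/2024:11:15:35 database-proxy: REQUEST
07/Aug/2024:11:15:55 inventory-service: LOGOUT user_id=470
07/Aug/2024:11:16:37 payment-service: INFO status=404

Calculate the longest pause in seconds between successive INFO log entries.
444

To find the longest gap:

1. Extract all INFO events in chronological order
2. Calculate time differences between consecutive events
3. Find the maximum difference
4. Longest gap: 444 seconds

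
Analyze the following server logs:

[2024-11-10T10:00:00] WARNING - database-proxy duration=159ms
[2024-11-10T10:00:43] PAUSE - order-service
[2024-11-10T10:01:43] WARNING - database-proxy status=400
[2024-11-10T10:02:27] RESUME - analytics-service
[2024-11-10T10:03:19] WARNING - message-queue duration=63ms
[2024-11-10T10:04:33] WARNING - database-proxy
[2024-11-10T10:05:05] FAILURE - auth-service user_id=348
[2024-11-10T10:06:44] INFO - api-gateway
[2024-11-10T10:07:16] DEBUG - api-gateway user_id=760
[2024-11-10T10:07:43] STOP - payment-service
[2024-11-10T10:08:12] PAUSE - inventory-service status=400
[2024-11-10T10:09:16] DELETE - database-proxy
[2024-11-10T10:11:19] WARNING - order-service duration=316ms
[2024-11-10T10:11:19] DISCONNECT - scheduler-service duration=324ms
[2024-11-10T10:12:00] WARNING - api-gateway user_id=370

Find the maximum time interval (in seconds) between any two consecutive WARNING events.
406

To find the longest gap:

1. Extract all WARNING events in chronological order
2. Calculate time differences between consecutive events
3. Find the maximum difference
4. Longest gap: 406 seconds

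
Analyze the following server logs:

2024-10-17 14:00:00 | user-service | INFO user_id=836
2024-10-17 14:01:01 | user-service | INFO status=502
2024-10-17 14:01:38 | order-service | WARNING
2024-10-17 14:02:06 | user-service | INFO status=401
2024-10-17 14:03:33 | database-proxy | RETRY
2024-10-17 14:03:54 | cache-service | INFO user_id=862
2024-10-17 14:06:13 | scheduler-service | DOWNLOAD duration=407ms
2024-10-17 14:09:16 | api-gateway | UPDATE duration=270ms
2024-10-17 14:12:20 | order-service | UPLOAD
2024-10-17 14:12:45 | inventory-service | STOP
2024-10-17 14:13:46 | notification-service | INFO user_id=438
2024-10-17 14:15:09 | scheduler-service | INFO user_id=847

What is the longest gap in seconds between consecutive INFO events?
592

To find the longest gap:

1. Extract all INFO events in chronological order
2. Calculate time differences between consecutive events
3. Find the maximum difference
4. Longest gap: 592 seconds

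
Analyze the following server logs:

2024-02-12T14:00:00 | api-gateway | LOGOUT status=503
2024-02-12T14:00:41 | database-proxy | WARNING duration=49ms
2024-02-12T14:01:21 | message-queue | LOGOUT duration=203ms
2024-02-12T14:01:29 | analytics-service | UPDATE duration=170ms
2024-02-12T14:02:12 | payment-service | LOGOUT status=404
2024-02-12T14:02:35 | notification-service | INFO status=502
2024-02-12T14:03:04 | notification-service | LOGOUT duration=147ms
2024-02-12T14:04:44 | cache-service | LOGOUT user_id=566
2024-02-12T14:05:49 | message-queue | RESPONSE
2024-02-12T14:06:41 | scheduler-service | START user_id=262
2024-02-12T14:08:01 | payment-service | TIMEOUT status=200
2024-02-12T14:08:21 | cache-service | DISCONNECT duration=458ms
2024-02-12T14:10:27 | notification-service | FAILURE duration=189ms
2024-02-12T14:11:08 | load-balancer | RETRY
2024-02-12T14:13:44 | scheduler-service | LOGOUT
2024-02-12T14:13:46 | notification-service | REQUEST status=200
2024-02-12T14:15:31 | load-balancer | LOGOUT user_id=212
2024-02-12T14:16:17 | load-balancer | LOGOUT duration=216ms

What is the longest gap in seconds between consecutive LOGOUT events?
540

To find the longest gap:

1. Extract all LOGOUT events in chronological order
2. Calculate time differences between consecutive events
3. Find the maximum difference
4. Longest gap: 540 seconds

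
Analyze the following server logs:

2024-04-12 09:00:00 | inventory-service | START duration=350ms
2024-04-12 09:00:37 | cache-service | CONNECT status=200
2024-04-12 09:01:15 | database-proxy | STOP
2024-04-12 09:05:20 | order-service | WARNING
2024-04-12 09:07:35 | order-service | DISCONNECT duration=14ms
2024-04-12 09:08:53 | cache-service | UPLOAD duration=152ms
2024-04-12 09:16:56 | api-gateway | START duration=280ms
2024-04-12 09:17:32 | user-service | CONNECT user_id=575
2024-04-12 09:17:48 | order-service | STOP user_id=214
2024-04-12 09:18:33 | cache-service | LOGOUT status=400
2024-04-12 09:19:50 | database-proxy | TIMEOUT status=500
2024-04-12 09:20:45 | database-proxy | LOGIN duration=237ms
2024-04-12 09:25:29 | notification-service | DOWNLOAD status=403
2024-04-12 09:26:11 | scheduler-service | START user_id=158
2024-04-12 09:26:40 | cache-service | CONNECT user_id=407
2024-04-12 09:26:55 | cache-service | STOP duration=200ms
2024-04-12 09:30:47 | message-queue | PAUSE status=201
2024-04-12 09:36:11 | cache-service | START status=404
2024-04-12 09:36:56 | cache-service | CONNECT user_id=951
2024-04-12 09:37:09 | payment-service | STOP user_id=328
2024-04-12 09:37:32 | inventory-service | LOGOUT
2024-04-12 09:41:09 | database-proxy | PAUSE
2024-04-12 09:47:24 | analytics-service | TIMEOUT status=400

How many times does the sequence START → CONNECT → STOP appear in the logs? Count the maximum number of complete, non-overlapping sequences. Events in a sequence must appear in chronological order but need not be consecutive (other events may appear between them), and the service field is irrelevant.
4

To count sequences:

1. Look for pattern: START → CONNECT → STOP
2. Greedily scan the log in chronological order, matching each sequence element in turn (ignoring service)
3. Each time the full pattern completes, increment the count and restart matching from the next event
4. Complete non-overlapping sequences found: 4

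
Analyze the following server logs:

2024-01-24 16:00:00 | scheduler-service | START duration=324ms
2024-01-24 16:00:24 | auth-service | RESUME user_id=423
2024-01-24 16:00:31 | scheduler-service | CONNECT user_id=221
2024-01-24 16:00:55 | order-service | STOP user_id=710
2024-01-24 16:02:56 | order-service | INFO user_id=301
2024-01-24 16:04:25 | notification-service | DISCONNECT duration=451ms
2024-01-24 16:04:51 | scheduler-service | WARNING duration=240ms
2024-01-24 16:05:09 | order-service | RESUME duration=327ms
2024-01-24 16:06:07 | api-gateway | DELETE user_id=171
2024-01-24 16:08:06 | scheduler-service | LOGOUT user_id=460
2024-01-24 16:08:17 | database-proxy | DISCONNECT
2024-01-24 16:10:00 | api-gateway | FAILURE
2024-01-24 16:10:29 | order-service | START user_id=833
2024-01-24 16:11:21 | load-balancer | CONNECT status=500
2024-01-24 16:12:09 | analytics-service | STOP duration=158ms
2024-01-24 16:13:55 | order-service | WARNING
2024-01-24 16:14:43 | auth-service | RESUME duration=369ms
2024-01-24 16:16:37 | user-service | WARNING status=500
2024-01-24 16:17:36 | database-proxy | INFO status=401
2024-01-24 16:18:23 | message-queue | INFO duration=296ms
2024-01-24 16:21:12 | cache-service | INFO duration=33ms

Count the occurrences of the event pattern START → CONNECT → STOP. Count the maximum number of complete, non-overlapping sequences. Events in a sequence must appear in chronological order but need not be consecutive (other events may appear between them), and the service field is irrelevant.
2

To count sequences:

1. Look for pattern: START → CONNECT → STOP
2. Greedily scan the log in chronological order, matching each sequence element in turn (ignoring service)
3. Each time the full pattern completes, increment the count and restart matching from the next event
4. Complete non-overlapping sequences found: 2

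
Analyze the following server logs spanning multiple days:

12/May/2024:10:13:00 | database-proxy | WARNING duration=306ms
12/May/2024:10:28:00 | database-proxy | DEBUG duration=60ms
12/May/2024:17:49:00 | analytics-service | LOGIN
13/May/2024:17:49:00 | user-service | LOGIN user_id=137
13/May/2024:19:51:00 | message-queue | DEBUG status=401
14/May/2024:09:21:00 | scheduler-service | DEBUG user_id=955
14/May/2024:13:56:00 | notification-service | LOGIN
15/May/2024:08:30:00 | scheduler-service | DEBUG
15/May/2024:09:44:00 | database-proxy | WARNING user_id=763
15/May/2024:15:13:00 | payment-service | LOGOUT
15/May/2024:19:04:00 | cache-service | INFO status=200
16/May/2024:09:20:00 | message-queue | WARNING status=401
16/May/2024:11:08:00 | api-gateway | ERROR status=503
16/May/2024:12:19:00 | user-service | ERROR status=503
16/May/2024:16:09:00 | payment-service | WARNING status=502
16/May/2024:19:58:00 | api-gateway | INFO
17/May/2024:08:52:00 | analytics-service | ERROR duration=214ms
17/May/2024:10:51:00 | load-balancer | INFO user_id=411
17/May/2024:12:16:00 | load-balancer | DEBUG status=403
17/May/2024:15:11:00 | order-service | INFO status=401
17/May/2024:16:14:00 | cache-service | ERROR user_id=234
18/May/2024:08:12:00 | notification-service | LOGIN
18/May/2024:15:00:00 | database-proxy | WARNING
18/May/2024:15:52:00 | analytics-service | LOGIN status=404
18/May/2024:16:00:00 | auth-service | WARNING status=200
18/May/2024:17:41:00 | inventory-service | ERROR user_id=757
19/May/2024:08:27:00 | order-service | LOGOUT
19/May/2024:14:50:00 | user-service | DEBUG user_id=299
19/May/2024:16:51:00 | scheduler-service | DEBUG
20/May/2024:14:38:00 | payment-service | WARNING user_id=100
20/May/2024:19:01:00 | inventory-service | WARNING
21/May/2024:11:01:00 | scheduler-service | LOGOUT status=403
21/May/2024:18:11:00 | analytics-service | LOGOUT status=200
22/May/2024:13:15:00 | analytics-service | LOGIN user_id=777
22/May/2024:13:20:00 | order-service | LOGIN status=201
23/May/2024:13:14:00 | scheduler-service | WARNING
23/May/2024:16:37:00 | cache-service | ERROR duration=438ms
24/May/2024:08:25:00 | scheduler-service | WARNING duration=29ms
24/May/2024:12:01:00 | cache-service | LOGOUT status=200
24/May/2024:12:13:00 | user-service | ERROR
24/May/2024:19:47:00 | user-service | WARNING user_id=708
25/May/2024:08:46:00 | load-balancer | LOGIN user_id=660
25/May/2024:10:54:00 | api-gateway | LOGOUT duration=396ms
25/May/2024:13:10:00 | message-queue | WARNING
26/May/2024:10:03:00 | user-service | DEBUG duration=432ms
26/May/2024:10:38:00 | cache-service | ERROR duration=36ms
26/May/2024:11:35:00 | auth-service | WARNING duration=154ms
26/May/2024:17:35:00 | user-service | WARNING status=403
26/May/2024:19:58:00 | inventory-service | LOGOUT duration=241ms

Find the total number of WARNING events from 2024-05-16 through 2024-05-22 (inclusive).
6

To filter by date range:

1. Date range: 2024-05-16 through 2024-05-22, both dates inclusive
2. Filter for WARNING events whose date falls in this range
3. Count matching events: 6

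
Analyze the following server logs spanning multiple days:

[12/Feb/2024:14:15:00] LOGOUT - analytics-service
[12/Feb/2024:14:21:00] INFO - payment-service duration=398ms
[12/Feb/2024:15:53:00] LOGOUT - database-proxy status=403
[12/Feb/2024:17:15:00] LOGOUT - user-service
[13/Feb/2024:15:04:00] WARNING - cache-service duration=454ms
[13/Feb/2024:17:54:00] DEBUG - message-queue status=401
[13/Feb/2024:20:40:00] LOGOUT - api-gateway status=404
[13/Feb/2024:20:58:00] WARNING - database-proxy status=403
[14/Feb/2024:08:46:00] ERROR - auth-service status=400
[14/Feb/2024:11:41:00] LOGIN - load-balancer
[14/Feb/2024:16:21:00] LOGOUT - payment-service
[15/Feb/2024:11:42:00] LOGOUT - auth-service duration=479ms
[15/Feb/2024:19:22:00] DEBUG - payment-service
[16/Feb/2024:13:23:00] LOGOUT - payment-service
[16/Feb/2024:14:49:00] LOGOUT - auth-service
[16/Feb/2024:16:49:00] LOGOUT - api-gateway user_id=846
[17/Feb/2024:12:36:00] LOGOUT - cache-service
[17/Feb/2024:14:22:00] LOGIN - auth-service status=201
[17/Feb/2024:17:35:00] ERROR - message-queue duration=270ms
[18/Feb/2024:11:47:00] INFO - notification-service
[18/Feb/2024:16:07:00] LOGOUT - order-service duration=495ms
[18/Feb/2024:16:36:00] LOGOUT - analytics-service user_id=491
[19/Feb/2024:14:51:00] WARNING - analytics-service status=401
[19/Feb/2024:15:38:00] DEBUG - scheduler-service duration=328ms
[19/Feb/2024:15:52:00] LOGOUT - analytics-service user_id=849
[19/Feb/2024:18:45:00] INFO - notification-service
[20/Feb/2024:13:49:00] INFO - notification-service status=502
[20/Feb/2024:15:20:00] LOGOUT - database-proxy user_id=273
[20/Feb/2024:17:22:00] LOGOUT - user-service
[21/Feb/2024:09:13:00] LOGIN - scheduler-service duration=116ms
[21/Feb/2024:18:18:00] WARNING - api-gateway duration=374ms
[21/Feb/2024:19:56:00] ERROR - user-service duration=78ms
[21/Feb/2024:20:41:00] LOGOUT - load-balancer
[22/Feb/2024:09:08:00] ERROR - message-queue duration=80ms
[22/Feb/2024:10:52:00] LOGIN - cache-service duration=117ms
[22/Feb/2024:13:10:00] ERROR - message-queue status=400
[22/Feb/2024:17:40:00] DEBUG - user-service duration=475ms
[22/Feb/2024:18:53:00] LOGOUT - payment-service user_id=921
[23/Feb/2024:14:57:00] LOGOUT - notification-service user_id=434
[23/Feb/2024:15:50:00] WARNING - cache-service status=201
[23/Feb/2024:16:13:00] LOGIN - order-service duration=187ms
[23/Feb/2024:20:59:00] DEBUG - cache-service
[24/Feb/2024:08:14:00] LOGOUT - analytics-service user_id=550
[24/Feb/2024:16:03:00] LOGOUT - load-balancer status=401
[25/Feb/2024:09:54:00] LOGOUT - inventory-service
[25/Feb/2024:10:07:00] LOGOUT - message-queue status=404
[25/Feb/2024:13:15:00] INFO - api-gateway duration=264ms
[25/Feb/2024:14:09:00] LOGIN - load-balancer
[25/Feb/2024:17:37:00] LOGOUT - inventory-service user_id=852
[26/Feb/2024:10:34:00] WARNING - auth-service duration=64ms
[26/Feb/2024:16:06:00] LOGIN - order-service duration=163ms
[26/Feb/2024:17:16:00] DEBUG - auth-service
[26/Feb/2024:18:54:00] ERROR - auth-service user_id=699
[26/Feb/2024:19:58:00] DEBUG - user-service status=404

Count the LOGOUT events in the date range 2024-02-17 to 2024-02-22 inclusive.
8

To filter by date range:

1. Date range: 2024-02-17 through 2024-02-22, both dates inclusive
2. Filter for LOGOUT events whose date falls in this range
3. Count matching events: 8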